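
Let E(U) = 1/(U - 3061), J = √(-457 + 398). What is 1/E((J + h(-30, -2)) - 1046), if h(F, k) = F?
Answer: -4137 + I*√59 ≈ -4137.0 + 7.6811*I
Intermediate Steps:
J = I*√59 (J = √(-59) = I*√59 ≈ 7.6811*I)
E(U) = 1/(-3061 + U)
1/E((J + h(-30, -2)) - 1046) = 1/(1/(-3061 + ((I*√59 - 30) - 1046))) = 1/(1/(-3061 + ((-30 + I*√59) - 1046))) = 1/(1/(-3061 + (-1076 + I*√59))) = 1/(1/(-4137 + I*√59)) = -4137 + I*√59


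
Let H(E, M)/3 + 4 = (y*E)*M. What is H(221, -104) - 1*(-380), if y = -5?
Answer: 345128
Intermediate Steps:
H(E, M) = -12 - 15*E*M (H(E, M) = -12 + 3*((-5*E)*M) = -12 + 3*(-5*E*M) = -12 - 15*E*M)
H(221, -104) - 1*(-380) = (-12 - 15*221*(-104)) - 1*(-380) = (-12 + 344760) + 380 = 344748 + 380 = 345128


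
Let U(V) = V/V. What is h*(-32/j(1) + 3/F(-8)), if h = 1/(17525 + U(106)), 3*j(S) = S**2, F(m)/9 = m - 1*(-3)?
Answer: -1441/262890 ≈ -0.0054814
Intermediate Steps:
F(m) = 27 + 9*m (F(m) = 9*(m - 1*(-3)) = 9*(m + 3) = 9*(3 + m) = 27 + 9*m)
U(V) = 1
j(S) = S**2/3
h = 1/17526 (h = 1/(17525 + 1) = 1/17526 ≈ 5.7058e-5)
h*(-32/j(1) + 3/F(-8)) = (-32/((1/3)*1**2) + 3/(27 + 9*(-8)))/17526 = (-32/((1/3)*1) + 3/(27 - 72))/17526 = (-32/1/3 + 3/(-45))/17526 = (-32*3 + 3*(-1/45))/17526 = (-96 - 1/15)/17526 = (1/17526)*(-1441/15) = -1441/262890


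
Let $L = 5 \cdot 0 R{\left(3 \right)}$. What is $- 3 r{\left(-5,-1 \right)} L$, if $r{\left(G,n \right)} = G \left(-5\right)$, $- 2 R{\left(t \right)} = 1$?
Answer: $0$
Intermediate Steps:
$R{\left(t \right)} = - \frac{1}{2}$ ($R{\left(t \right)} = \left(- \frac{1}{2}\right) 1 = - \frac{1}{2}$)
$r{\left(G,n \right)} = - 5 G$
$L = 0$ ($L = 5 \cdot 0 \left(- \frac{1}{2}\right) = 0 \left(- \frac{1}{2}\right) = 0$)
$- 3 r{\left(-5,-1 \right)} L = - 3 \left(\left(-5\right) \left(-5\right)\right) 0 = \left(-3\right) 25 \cdot 0 = \left(-75\right) 0 = 0$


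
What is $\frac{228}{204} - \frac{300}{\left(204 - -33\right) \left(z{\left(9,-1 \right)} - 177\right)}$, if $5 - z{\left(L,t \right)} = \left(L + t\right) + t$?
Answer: $\frac{270379}{240397} \approx 1.1247$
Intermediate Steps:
$z{\left(L,t \right)} = 5 - L - 2 t$ ($z{\left(L,t \right)} = 5 - \left(\left(L + t\right) + t\right) = 5 - \left(L + 2 t\right) = 5 - L - 2 t$)
$\frac{228}{204} - \frac{300}{\left(204 - -33\right) \left(z{\left(9,-1 \right)} - 177\right)} = \frac{228}{204} - \frac{300}{\left(204 - -33\right) \left(\left(5 - 9 - -2\right) - 177\right)} = 228 \cdot \frac{1}{204} - \frac{300}{\left(204 + 33\right) \left(\left(5 - 9 + 2\right) - 177\right)} = \frac{19}{17} - \frac{300}{237 \left(-2 - 177\right)} = \frac{19}{17} - \frac{300}{237 \left(-179\right)} = \frac{19}{17} - \frac{300}{-42423} = \frac{19}{17} - - \frac{100}{14141} = \frac{19}{17} + \frac{100}{14141} = \frac{270379}{240397}$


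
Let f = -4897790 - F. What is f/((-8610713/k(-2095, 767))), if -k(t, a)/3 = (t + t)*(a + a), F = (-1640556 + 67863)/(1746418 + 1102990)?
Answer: 67275261800981338065/6133858626976 ≈ 1.0968e+7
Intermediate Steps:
F = -1572693/2849408 ≈ -0.55194
k(t, a) = -12*a*t (k(t, a) = -3*(t + t)*(a + a) = -3*2*t*2*a = -12*a*t)
f = -13955800435627/2849408 (f = -4897790 - 1*(-1572693/2849408) = -4897790 + 1572693/2849408 = -13955800435627/2849408 ≈ -4.8978e+6)
f/((-8610713/k(-2095, 767))) = -13955800435627/(2849408*((-8610713/((-12*767*(-2095)))))) = -13955800435627/(2849408*((-8610713/19282380))) = -13955800435627/(2849408*((-8610713*1/19282380))) = -13955800435627/(2849408*(-8610713/19282380)) = -13955800435627/2849408*(-19282380/8610713) = 67275261800981338065/6133858626976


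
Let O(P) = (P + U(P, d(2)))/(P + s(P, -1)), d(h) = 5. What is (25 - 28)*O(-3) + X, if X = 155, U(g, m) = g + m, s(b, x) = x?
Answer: 617/4 ≈ 154.25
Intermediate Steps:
O(P) = (5 + 2*P)/(-1 + P) (O(P) = (P + (P + 5))/(P - 1) = (P + (5 + P))/(-1 + P) = (5 + 2*P)/(-1 + P))
(25 - 28)*O(-3) + X = (25 - 28)*((5 + 2*(-3))/(-1 - 3)) + 155 = -3*(5 - 6)/(-4) + 155 = -(-3)*(-1)/4 + 155 = -3*¼ + 155 = -¾ + 155 = 617/4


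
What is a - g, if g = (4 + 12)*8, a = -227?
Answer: -355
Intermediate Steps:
g = 128 (g = 16*8 = 128)
a - g = -227 - 1*128 = -227 - 128 = -355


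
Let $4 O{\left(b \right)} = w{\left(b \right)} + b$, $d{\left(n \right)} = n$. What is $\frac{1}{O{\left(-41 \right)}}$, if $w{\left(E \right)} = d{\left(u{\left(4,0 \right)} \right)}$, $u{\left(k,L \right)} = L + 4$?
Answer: $- \frac{4}{37} \approx -0.10811$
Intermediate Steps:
$u{\left(k,L \right)} = 4 + L$
$w{\left(E \right)} = 4$ ($w{\left(E \right)} = 4 + 0 = 4$)
$O{\left(b \right)} = 1 + \frac{b}{4}$ ($O{\left(b \right)} = \frac{4 + b}{4} = 1 + \frac{b}{4}$)
$\frac{1}{O{\left(-41 \right)}} = \frac{1}{1 + \frac{1}{4} \left(-41\right)} = \frac{1}{1 - \frac{41}{4}} = \frac{1}{- \frac{37}{4}} = - \frac{4}{37}$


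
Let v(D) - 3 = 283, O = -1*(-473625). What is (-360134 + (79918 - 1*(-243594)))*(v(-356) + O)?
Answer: -17355568642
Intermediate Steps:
O = 473625
v(D) = 286 (v(D) = 3 + 283 = 286)
(-360134 + (79918 - 1*(-243594)))*(v(-356) + O) = (-360134 + (79918 - 1*(-243594)))*(286 + 473625) = (-360134 + (79918 + 243594))*473911 = (-360134 + 323512)*473911 = -36622*473911 = -17355568642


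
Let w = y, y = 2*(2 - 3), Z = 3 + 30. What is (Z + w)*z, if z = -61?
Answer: -1891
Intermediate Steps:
Z = 33
y = -2 (y = 2*(-1) = -2)
w = -2
(Z + w)*z = (33 - 2)*(-61) = 31*(-61) = -1891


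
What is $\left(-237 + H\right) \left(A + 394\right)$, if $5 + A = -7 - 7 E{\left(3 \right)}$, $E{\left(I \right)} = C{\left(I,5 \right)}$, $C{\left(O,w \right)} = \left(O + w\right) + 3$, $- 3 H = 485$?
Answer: $- \frac{364780}{3} \approx -1.2159 \cdot 10^{5}$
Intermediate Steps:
$H = - \frac{485}{3}$ ($H = \left(- \frac{1}{3}\right) 485 = - \frac{485}{3} \approx -161.67$)
$C{\left(O,w \right)} = 3 + O + w$
$E{\left(I \right)} = 8 + I$ ($E{\left(I \right)} = 3 + I + 5 = 8 + I$)
$A = -89$ ($A = -5 - \left(7 + 7 \left(8 + 3\right)\right) = -5 - 84 = -89$)
$\left(-237 + H\right) \left(A + 394\right) = \left(-237 - \frac{485}{3}\right) \left(-89 + 394\right) = \left(- \frac{1196}{3}\right) 305 = - \frac{364780}{3}$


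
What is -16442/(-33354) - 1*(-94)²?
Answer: -147349751/16677 ≈ -8835.5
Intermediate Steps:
-16442/(-33354) - 1*(-94)² = -16442*(-1/33354) - 1*8836 = 8221/16677 - 8836 = -147349751/16677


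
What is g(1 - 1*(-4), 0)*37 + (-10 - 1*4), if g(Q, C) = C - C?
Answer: -14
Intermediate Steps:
g(Q, C) = 0
g(1 - 1*(-4), 0)*37 + (-10 - 1*4) = 0*37 + (-10 - 1*4) = 0 + (-10 - 4) = 0 - 14 = -14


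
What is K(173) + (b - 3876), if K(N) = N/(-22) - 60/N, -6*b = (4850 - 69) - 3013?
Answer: -47714419/11418 ≈ -4178.9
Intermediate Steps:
b = -884/3 (b = -((4850 - 69) - 3013)/6 = -(4781 - 3013)/6 = -⅙*1768 = -884/3 ≈ -294.67)
K(N) = -60/N - N/22 (K(N) = N*(-1/22) - 60/N = -N/22 - 60/N = -60/N - N/22)
K(173) + (b - 3876) = (-60/173 - 1/22*173) + (-884/3 - 3876) = (-60*1/173 - 173/22) - 12512/3 = (-60/173 - 173/22) - 12512/3 = -31249/3806 - 12512/3 = -47714419/11418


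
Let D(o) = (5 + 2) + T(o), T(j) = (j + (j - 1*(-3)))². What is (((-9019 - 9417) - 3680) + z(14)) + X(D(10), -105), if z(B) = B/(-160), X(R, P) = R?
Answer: -1726407/80 ≈ -21580.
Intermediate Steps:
T(j) = (3 + 2*j)² (T(j) = (j + (j + 3))² = (j + (3 + j))² = (3 + 2*j)²)
D(o) = 7 + (3 + 2*o)² (D(o) = (5 + 2) + (3 + 2*o)² = 7 + (3 + 2*o)²)
z(B) = -B/160 (z(B) = B*(-1/160) = -B/160)
(((-9019 - 9417) - 3680) + z(14)) + X(D(10), -105) = (((-9019 - 9417) - 3680) - 1/160*14) + (7 + (3 + 2*10)²) = ((-18436 - 3680) - 7/80) + (7 + (3 + 20)²) = (-22116 - 7/80) + (7 + 23²) = -1769287/80 + (7 + 529) = -1769287/80 + 536 = -1726407/80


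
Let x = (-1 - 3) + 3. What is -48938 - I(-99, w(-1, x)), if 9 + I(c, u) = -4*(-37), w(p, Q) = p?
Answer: -49077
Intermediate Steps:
x = -1 (x = -4 + 3 = -1)
I(c, u) = 139 (I(c, u) = -9 - 4*(-37) = -9 + 148 = 139)
-48938 - I(-99, w(-1, x)) = -48938 - 1*139 = -48938 - 139 = -49077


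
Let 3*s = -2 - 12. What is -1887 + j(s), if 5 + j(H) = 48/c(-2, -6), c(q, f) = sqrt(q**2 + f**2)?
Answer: -1892 + 12*sqrt(10)/5 ≈ -1884.4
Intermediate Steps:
s = -14/3 (s = (-2 - 12)/3 = (1/3)*(-14) = -14/3 ≈ -4.6667)
c(q, f) = sqrt(f**2 + q**2)
j(H) = -5 + 12*sqrt(10)/5 (j(H) = -5 + 48/(sqrt((-6)**2 + (-2)**2)) = -5 + 48/(sqrt(36 + 4)) = -5 + 48/(sqrt(40)) = -5 + 48/((2*sqrt(10))) = -5 + 48*(sqrt(10)/20) = -5 + 12*sqrt(10)/5)
-1887 + j(s) = -1887 + (-5 + 12*sqrt(10)/5) = -1892 + 12*sqrt(10)/5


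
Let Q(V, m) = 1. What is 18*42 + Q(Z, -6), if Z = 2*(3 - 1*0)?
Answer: 757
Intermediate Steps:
Z = 6 (Z = 2*(3 + 0) = 2*3 = 6)
18*42 + Q(Z, -6) = 18*42 + 1 = 756 + 1 = 757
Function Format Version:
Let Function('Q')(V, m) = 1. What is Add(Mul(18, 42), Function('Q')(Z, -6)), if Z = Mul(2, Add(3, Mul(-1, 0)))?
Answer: 757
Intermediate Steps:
Z = 6 (Z = Mul(2, Add(3, 0)) = Mul(2, 3) = 6)
Add(Mul(18, 42), Function('Q')(Z, -6)) = Add(Mul(18, 42), 1) = Add(756, 1) = 757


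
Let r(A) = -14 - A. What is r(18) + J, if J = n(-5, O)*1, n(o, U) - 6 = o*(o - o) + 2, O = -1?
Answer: -24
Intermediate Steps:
n(o, U) = 8 (n(o, U) = 6 + (o*(o - o) + 2) = 6 + (o*0 + 2) = 6 + (0 + 2) = 6 + 2 = 8)
J = 8 (J = 8*1 = 8)
r(18) + J = (-14 - 1*18) + 8 = (-14 - 18) + 8 = -32 + 8 = -24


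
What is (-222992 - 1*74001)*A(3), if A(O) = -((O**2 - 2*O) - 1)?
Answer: 593986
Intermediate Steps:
A(O) = 1 - O**2 + 2*O (A(O) = -(-1 + O**2 - 2*O) = 1 - O**2 + 2*O)
(-222992 - 1*74001)*A(3) = (-222992 - 1*74001)*(1 - 1*3**2 + 2*3) = (-222992 - 74001)*(1 - 1*9 + 6) = -296993*(1 - 9 + 6) = -296993*(-2) = 593986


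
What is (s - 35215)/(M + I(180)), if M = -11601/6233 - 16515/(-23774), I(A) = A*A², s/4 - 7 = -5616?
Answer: -2847639283214/288068359226607 ≈ -0.0098853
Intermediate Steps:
s = -22436 (s = 28 + 4*(-5616) = 28 - 22464 = -22436)
I(A) = A³
M = -172864179/148183342 (M = -11601*1/6233 - 16515*(-1/23774) = -11601/6233 + 16515/23774 = -172864179/148183342 ≈ -1.1666)
(s - 35215)/(M + I(180)) = (-22436 - 35215)/(-172864179/148183342 + 180³) = -57651/(-172864179/148183342 + 5832000) = -57651/864205077679821/148183342 = -57651*148183342/864205077679821 = -2847639283214/288068359226607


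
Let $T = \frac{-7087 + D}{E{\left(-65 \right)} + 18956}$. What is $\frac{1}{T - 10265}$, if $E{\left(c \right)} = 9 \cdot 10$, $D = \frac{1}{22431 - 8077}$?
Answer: $- \frac{273386284}{2806411932057} \approx -9.7415 \cdot 10^{-5}$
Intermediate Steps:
$D = \frac{1}{14354} \approx 6.9667 \cdot 10^{-5}$
$E{\left(c \right)} = 90$
$T = - \frac{101726797}{273386284}$ ($T = \frac{-7087 + \frac{1}{14354}}{90 + 18956} = - \frac{101726797}{14354 \cdot 19046} = \left(- \frac{101726797}{14354}\right) \frac{1}{19046} = - \frac{101726797}{273386284} \approx -0.3721$)
$\frac{1}{T - 10265} = \frac{1}{- \frac{101726797}{273386284} - 10265} = \frac{1}{- \frac{2806411932057}{273386284}} = - \frac{273386284}{2806411932057}$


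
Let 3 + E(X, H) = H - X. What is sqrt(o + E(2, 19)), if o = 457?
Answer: sqrt(471) ≈ 21.703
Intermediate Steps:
E(X, H) = -3 + H - X (E(X, H) = -3 + (H - X) = -3 + H - X)
sqrt(o + E(2, 19)) = sqrt(457 + (-3 + 19 - 1*2)) = sqrt(457 + (-3 + 19 - 2)) = sqrt(457 + 14) = sqrt(471)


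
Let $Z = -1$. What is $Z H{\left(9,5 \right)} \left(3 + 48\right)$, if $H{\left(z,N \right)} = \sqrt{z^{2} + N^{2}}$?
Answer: $- 51 \sqrt{106} \approx -525.08$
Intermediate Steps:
$H{\left(z,N \right)} = \sqrt{N^{2} + z^{2}}$
$Z H{\left(9,5 \right)} \left(3 + 48\right) = - \sqrt{5^{2} + 9^{2}} \left(3 + 48\right) = - \sqrt{25 + 81} \cdot 51 = - \sqrt{106} \cdot 51 = - 51 \sqrt{106}$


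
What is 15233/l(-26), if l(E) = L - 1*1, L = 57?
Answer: 15233/56 ≈ 272.02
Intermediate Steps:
l(E) = 56 (l(E) = 57 - 1*1 = 57 - 1 = 56)
15233/l(-26) = 15233/56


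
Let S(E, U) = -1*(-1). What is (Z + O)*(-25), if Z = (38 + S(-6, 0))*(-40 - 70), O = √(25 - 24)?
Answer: 107225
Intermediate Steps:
S(E, U) = 1
O = 1 (O = √1 = 1)
Z = -4290 (Z = (38 + 1)*(-40 - 70) = 39*(-110) = -4290)
(Z + O)*(-25) = (-4290 + 1)*(-25) = -4289*(-25) = 107225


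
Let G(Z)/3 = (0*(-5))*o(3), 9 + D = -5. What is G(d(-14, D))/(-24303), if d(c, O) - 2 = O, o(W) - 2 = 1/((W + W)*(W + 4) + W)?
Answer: 0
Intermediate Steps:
D = -14 (D = -9 - 5 = -14)
o(W) = 2 + 1/(W + 2*W*(4 + W)) (o(W) = 2 + 1/((W + W)*(W + 4) + W) = 2 + 1/((2*W)*(4 + W) + W) = 2 + 1/(2*W*(4 + W) + W) = 2 + 1/(W + 2*W*(4 + W)))
d(c, O) = 2 + O
G(Z) = 0 (G(Z) = 3*((0*(-5))*((1 + 4*3² + 18*3)/(3*(9 + 2*3)))) = 3*(0*((1 + 4*9 + 54)/(3*(9 + 6)))) = 3*(0*((⅓)*(1 + 36 + 54)/15)) = 3*(0*((⅓)*(1/15)*91)) = 3*(0*(91/45)) = 3*0 = 0)
G(d(-14, D))/(-24303) = 0/(-24303) = 0*(-1/24303) = 0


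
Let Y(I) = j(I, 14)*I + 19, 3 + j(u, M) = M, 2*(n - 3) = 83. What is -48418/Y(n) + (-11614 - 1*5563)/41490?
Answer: -448354961/4688370 ≈ -95.631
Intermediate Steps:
n = 89/2 (n = 3 + (½)*83 = 3 + 83/2 = 89/2 ≈ 44.500)
j(u, M) = -3 + M
Y(I) = 19 + 11*I (Y(I) = (-3 + 14)*I + 19 = 11*I + 19 = 19 + 11*I)
-48418/Y(n) + (-11614 - 1*5563)/41490 = -48418/(19 + 11*(89/2)) + (-11614 - 1*5563)/41490 = -48418/(19 + 979/2) + (-11614 - 5563)*(1/41490) = -48418/1017/2 - 17177*1/41490 = -48418*2/1017 - 17177/41490 = -96836/1017 - 17177/41490 = -448354961/4688370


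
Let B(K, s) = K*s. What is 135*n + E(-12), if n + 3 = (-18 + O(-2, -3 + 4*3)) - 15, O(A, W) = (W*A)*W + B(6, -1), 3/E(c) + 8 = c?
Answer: -550803/20 ≈ -27540.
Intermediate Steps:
E(c) = 3/(-8 + c)
O(A, W) = -6 + A*W**2 (O(A, W) = (W*A)*W + 6*(-1) = (A*W)*W - 6 = A*W**2 - 6 = -6 + A*W**2)
n = -204 (n = -3 + ((-18 + (-6 - 2*(-3 + 4*3)**2)) - 15) = -3 + ((-18 + (-6 - 2*(-3 + 12)**2)) - 15) = -3 + ((-18 + (-6 - 2*9**2)) - 15) = -3 + ((-18 + (-6 - 2*81)) - 15) = -3 + ((-18 + (-6 - 162)) - 15) = -3 + ((-18 - 168) - 15) = -3 + (-186 - 15) = -3 - 201 = -204)
135*n + E(-12) = 135*(-204) + 3/(-8 - 12) = -27540 + 3/(-20) = -27540 + 3*(-1/20) = -27540 - 3/20 = -550803/20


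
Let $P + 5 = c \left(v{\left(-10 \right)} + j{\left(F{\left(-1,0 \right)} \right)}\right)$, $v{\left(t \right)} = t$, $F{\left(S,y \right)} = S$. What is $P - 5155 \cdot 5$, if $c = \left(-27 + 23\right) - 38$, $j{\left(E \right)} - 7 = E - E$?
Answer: $-25654$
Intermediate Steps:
$j{\left(E \right)} = 7$ ($j{\left(E \right)} = 7 + \left(E - E\right) = 7 + 0 = 7$)
$c = -42$ ($c = -4 - 38 = -42$)
$P = 121$ ($P = -5 - 42 \left(-10 + 7\right) = -5 - -126 = -5 + 126 = 121$)
$P - 5155 \cdot 5 = 121 - 5155 \cdot 5 = 121 - 25775 = -25654$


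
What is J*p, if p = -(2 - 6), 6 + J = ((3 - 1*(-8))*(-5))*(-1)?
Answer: 196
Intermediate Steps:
J = 49 (J = -6 + ((3 - 1*(-8))*(-5))*(-1) = -6 + ((3 + 8)*(-5))*(-1) = -6 + (11*(-5))*(-1) = -6 - 55*(-1) = -6 + 55 = 49)
p = 4 (p = -1*(-4) = 4)
J*p = 49*4 = 196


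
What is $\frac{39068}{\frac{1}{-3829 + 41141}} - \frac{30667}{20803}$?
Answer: $\frac{30324641577781}{20803} \approx 1.4577 \cdot 10^{9}$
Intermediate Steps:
$\frac{39068}{\frac{1}{-3829 + 41141}} - \frac{30667}{20803} = \frac{39068}{\frac{1}{37312}} - \frac{30667}{20803} = 39068 \frac{1}{\frac{1}{37312}} - \frac{30667}{20803} = 39068 \cdot 37312 - \frac{30667}{20803} = 1457705216 - \frac{30667}{20803} = \frac{30324641577781}{20803}$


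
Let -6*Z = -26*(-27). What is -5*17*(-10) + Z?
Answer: 733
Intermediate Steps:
Z = -117 (Z = -(-13)*(-27)/3 = -1/6*702 = -117)
-5*17*(-10) + Z = -5*17*(-10) - 117 = -85*(-10) - 117 = 850 - 117 = 733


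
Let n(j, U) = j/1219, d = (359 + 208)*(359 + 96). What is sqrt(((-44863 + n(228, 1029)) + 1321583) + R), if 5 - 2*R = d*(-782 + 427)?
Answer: 4*sqrt(4371424234037)/1219 ≈ 6860.7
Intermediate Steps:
d = 257985 (d = 567*455 = 257985)
n(j, U) = j/1219 (n(j, U) = j*(1/1219) = j/1219)
R = 45792340 (R = 5/2 - 257985*(-782 + 427)/2 = 5/2 - 257985*(-355)/2 = 5/2 - 1/2*(-91584675) = 5/2 + 91584675/2 = 45792340)
sqrt(((-44863 + n(228, 1029)) + 1321583) + R) = sqrt(((-44863 + (1/1219)*228) + 1321583) + 45792340) = sqrt(((-44863 + 228/1219) + 1321583) + 45792340) = sqrt((-54687769/1219 + 1321583) + 45792340) = sqrt(1556321908/1219 + 45792340) = sqrt(57377184368/1219) = 4*sqrt(4371424234037)/1219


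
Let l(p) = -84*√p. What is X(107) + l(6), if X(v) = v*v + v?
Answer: 11556 - 84*√6 ≈ 11350.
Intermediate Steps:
X(v) = v + v² (X(v) = v² + v = v + v²)
X(107) + l(6) = 107*(1 + 107) - 84*√6 = 107*108 - 84*√6 = 11556 - 84*√6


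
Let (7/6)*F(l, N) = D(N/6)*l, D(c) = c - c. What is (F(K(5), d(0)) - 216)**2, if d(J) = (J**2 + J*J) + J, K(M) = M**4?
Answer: 46656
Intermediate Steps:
D(c) = 0
d(J) = J + 2*J**2 (d(J) = (J**2 + J**2) + J = 2*J**2 + J = J + 2*J**2)
F(l, N) = 0 (F(l, N) = 6*(0*l)/7 = (6/7)*0 = 0)
(F(K(5), d(0)) - 216)**2 = (0 - 216)**2 = (-216)**2 = 46656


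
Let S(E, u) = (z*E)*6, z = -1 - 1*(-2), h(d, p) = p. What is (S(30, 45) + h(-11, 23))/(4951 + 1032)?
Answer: 203/5983 ≈ 0.033929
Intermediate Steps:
z = 1 (z = -1 + 2 = 1)
S(E, u) = 6*E (S(E, u) = (1*E)*6 = E*6 = 6*E)
(S(30, 45) + h(-11, 23))/(4951 + 1032) = (6*30 + 23)/(4951 + 1032) = (180 + 23)/5983 = 203*(1/5983) = 203/5983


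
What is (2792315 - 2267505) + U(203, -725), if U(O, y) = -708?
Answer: 524102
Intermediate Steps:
(2792315 - 2267505) + U(203, -725) = (2792315 - 2267505) - 708 = 524810 - 708 = 524102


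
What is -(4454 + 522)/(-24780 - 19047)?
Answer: 4976/43827 ≈ 0.11354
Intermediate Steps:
-(4454 + 522)/(-24780 - 19047) = -4976/(-43827) = -4976*(-1)/43827 = -1*(-4976/43827) = 4976/43827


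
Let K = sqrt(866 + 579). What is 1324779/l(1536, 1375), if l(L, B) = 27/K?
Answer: 7507081*sqrt(5)/9 ≈ 1.8652e+6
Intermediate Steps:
K = 17*sqrt(5) (K = sqrt(1445) = 17*sqrt(5) ≈ 38.013)
l(L, B) = 27*sqrt(5)/85 (l(L, B) = 27/((17*sqrt(5))) = 27*(sqrt(5)/85) = 27*sqrt(5)/85)
1324779/l(1536, 1375) = 1324779/((27*sqrt(5)/85)) = 1324779*(17*sqrt(5)/27) = 7507081*sqrt(5)/9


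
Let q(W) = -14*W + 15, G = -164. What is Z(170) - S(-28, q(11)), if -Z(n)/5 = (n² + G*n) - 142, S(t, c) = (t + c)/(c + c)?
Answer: -1220587/278 ≈ -4390.6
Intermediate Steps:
q(W) = 15 - 14*W
S(t, c) = (c + t)/(2*c) (S(t, c) = (c + t)/((2*c)) = (c + t)*(1/(2*c)) = (c + t)/(2*c))
Z(n) = 710 - 5*n² + 820*n (Z(n) = -5*((n² - 164*n) - 142) = -5*(-142 + n² - 164*n) = 710 - 5*n² + 820*n)
Z(170) - S(-28, q(11)) = (710 - 5*170² + 820*170) - ((15 - 14*11) - 28)/(2*(15 - 14*11)) = (710 - 5*28900 + 139400) - ((15 - 154) - 28)/(2*(15 - 154)) = (710 - 144500 + 139400) - (-139 - 28)/(2*(-139)) = -4390 - (-1)*(-167)/(2*139) = -4390 - 1*167/278 = -4390 - 167/278 = -1220587/278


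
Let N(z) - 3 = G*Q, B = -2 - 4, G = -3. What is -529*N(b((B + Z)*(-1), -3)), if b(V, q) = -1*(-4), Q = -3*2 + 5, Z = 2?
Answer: -3174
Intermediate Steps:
B = -6
Q = -1 (Q = -6 + 5 = -1)
b(V, q) = 4
N(z) = 6 (N(z) = 3 - 3*(-1) = 3 + 3 = 6)
-529*N(b((B + Z)*(-1), -3)) = -529*6 = -3174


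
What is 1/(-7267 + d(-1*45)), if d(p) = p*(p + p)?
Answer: -1/3217 ≈ -0.00031085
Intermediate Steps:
d(p) = 2*p² (d(p) = p*(2*p) = 2*p²)
1/(-7267 + d(-1*45)) = 1/(-7267 + 2*(-1*45)²) = 1/(-7267 + 2*(-45)²) = 1/(-7267 + 2*2025) = 1/(-7267 + 4050) = 1/(-3217) = -1/3217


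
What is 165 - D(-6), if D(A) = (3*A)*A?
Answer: 57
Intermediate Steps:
D(A) = 3*A²
165 - D(-6) = 165 - 3*(-6)² = 165 - 3*36 = 165 - 1*108 = 165 - 108 = 57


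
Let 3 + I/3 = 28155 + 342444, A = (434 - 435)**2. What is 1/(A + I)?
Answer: 1/1111789 ≈ 8.9945e-7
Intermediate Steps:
A = 1 (A = (-1)**2 = 1)
I = 1111788 (I = -9 + 3*(28155 + 342444) = -9 + 3*370599 = -9 + 1111797 = 1111788)
1/(A + I) = 1/(1 + 1111788) = 1/1111789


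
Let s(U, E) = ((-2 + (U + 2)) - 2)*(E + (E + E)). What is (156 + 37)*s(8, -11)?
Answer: -38214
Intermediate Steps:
s(U, E) = 3*E*(-2 + U) (s(U, E) = ((-2 + (2 + U)) - 2)*(E + 2*E) = (U - 2)*(3*E) = (-2 + U)*(3*E) = 3*E*(-2 + U))
(156 + 37)*s(8, -11) = (156 + 37)*(3*(-11)*(-2 + 8)) = 193*(3*(-11)*6) = 193*(-198) = -38214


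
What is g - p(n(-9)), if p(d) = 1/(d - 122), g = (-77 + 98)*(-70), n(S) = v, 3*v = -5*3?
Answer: -186689/127 ≈ -1470.0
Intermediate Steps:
v = -5 (v = (-5*3)/3 = (⅓)*(-15) = -5)
n(S) = -5
g = -1470 (g = 21*(-70) = -1470)
p(d) = 1/(-122 + d)
g - p(n(-9)) = -1470 - 1/(-122 - 5) = -1470 - 1/(-127) = -1470 - 1*(-1/127) = -1470 + 1/127 = -186689/127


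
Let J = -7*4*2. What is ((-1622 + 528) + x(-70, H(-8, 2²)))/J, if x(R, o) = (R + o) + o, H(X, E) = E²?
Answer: 283/14 ≈ 20.214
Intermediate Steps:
x(R, o) = R + 2*o
J = -56 (J = -28*2 = -56)
((-1622 + 528) + x(-70, H(-8, 2²)))/J = ((-1622 + 528) + (-70 + 2*(2²)²))/(-56) = (-1094 + (-70 + 2*4²))*(-1/56) = (-1094 + (-70 + 2*16))*(-1/56) = (-1094 + (-70 + 32))*(-1/56) = (-1094 - 38)*(-1/56) = -1132*(-1/56) = 283/14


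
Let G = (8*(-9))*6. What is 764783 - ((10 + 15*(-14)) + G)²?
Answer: 365359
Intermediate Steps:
G = -432 (G = -72*6 = -432)
764783 - ((10 + 15*(-14)) + G)² = 764783 - ((10 + 15*(-14)) - 432)² = 764783 - ((10 - 210) - 432)² = 764783 - (-200 - 432)² = 764783 - 1*(-632)² = 764783 - 1*399424 = 764783 - 399424 = 365359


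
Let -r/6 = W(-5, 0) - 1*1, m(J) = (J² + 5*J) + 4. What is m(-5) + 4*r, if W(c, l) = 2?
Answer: -20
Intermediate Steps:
m(J) = 4 + J² + 5*J
r = -6 (r = -6*(2 - 1*1) = -6*(2 - 1) = -6*1 = -6)
m(-5) + 4*r = (4 + (-5)² + 5*(-5)) + 4*(-6) = (4 + 25 - 25) - 24 = 4 - 24 = -20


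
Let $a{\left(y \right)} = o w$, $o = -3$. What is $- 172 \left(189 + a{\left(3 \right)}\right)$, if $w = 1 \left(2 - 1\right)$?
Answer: $-31992$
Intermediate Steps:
$w = 1$ ($w = 1 \cdot 1 = 1$)
$a{\left(y \right)} = -3$ ($a{\left(y \right)} = \left(-3\right) 1 = -3$)
$- 172 \left(189 + a{\left(3 \right)}\right) = - 172 \left(189 - 3\right) = \left(-172\right) 186 = -31992$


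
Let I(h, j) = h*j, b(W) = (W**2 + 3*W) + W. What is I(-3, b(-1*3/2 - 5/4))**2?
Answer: 27225/256 ≈ 106.35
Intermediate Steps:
b(W) = W**2 + 4*W
I(-3, b(-1*3/2 - 5/4))**2 = (-3*(-1*3/2 - 5/4)*(4 + (-1*3/2 - 5/4)))**2 = (-3*(-3*1/2 - 5*1/4)*(4 + (-3*1/2 - 5*1/4)))**2 = (-3*(-3/2 - 5/4)*(4 + (-3/2 - 5/4)))**2 = (-(-33)*(4 - 11/4)/4)**2 = (-(-33)*5/(4*4))**2 = (-3*(-55/16))**2 = (165/16)**2 = 27225/256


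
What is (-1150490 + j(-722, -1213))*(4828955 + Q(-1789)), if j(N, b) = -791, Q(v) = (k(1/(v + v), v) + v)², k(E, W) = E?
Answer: -118344824048576868389/12802084 ≈ -9.2442e+12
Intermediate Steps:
Q(v) = (v + 1/(2*v))² (Q(v) = (1/(v + v) + v)² = (1/(2*v) + v)² = (v + 1/(2*v))²)
(-1150490 + j(-722, -1213))*(4828955 + Q(-1789)) = (-1150490 - 791)*(4828955 + (-1789 + (½)/(-1789))²) = -1151281*(4828955 + (-1789 + (½)*(-1/1789))²) = -1151281*(4828955 + (-1789 - 1/3578)²) = -1151281*(4828955 + (-6401043/3578)²) = -1151281*(4828955 + 40973351487849/12802084) = -1151281*102794039030069/12802084 = -118344824048576868389/12802084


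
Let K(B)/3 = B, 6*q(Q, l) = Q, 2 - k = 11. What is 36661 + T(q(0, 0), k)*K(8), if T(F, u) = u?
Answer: 36445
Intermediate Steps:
k = -9 (k = 2 - 1*11 = 2 - 11 = -9)
q(Q, l) = Q/6
K(B) = 3*B
36661 + T(q(0, 0), k)*K(8) = 36661 - 27*8 = 36661 - 9*24 = 36661 - 216 = 36445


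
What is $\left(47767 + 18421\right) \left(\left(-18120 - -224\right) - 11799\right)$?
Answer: $-1965452660$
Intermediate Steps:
$\left(47767 + 18421\right) \left(\left(-18120 - -224\right) - 11799\right) = 66188 \left(\left(-18120 + 224\right) - 11799\right) = 66188 \left(-17896 - 11799\right) = 66188 \left(-29695\right) = -1965452660$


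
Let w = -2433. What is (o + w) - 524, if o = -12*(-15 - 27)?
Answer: -2453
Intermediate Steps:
o = 504 (o = -12*(-42) = 504)
(o + w) - 524 = (504 - 2433) - 524 = -1929 - 524 = -2453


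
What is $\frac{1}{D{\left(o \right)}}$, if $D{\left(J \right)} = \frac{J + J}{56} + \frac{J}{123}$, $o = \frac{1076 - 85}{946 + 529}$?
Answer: $\frac{5079900}{149641} \approx 33.947$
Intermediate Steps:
$o = \frac{991}{1475} \approx 0.67186$
$D{\left(J \right)} = \frac{151 J}{3444}$ ($D{\left(J \right)} = 2 J \frac{1}{56} + J \frac{1}{123} = \frac{J}{28} + \frac{J}{123} = \frac{151 J}{3444}$)
$\frac{1}{D{\left(o \right)}} = \frac{1}{\frac{151}{3444} \cdot \frac{991}{1475}} = \frac{1}{\frac{149641}{5079900}} = \frac{5079900}{149641}$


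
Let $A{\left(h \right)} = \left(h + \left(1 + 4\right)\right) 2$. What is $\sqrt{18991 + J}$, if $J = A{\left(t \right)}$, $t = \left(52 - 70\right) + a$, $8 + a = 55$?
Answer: $\sqrt{19059} \approx 138.05$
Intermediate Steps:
$a = 47$ ($a = -8 + 55 = 47$)
$t = 29$ ($t = \left(52 - 70\right) + 47 = -18 + 47 = 29$)
$A{\left(h \right)} = 10 + 2 h$ ($A{\left(h \right)} = \left(h + 5\right) 2 = \left(5 + h\right) 2 = 10 + 2 h$)
$J = 68$ ($J = 10 + 2 \cdot 29 = 10 + 58 = 68$)
$\sqrt{18991 + J} = \sqrt{18991 + 68} = \sqrt{19059}$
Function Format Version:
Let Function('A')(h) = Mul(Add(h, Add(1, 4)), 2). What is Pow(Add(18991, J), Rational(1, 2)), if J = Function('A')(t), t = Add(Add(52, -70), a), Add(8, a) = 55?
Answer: Pow(19059, Rational(1, 2)) ≈ 138.05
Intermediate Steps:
a = 47 (a = Add(-8, 55) = 47)
t = 29 (t = Add(Add(52, -70), 47) = Add(-18, 47) = 29)
Function('A')(h) = Add(10, Mul(2, h)) (Function('A')(h) = Mul(Add(h, 5), 2) = Mul(Add(5, h), 2) = Add(10, Mul(2, h)))
J = 68 (J = Add(10, Mul(2, 29)) = Add(10, 58) = 68)
Pow(Add(18991, J), Rational(1, 2)) = Pow(Add(18991, 68), Rational(1, 2)) = Pow(19059, Rational(1, 2))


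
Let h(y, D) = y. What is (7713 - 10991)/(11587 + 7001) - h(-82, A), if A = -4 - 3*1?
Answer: 760469/9294 ≈ 81.824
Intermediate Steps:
A = -7 (A = -4 - 3 = -7)
(7713 - 10991)/(11587 + 7001) - h(-82, A) = (7713 - 10991)/(11587 + 7001) - 1*(-82) = -3278/18588 + 82 = -3278*1/18588 + 82 = -1639/9294 + 82 = 760469/9294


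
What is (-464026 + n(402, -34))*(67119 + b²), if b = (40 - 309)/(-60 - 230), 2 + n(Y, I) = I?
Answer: -1309764008740091/42050 ≈ -3.1148e+10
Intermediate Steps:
n(Y, I) = -2 + I
b = 269/290 (b = -269/(-290) = -269*(-1/290) = 269/290 ≈ 0.92759)
(-464026 + n(402, -34))*(67119 + b²) = (-464026 + (-2 - 34))*(67119 + (269/290)²) = (-464026 - 36)*(67119 + 72361/84100) = -464062*5644780261/84100 = -1309764008740091/42050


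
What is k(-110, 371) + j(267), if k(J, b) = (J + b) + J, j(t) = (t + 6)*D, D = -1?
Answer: -122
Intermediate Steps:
j(t) = -6 - t (j(t) = (t + 6)*(-1) = (6 + t)*(-1) = -6 - t)
k(J, b) = b + 2*J
k(-110, 371) + j(267) = (371 + 2*(-110)) + (-6 - 1*267) = (371 - 220) + (-6 - 267) = 151 - 273 = -122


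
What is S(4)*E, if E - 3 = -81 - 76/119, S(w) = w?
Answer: -37432/119 ≈ -314.55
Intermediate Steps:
E = -9358/119 (E = 3 + (-81 - 76/119) = 3 - 9715/119 = -9358/119 ≈ -78.639)
S(4)*E = 4*(-9358/119) = -37432/119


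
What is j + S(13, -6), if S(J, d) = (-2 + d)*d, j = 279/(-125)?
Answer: 5721/125 ≈ 45.768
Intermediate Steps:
j = -279/125 (j = 279*(-1/125) = -279/125 ≈ -2.2320)
S(J, d) = d*(-2 + d)
j + S(13, -6) = -279/125 - 6*(-2 - 6) = -279/125 - 6*(-8) = -279/125 + 48 = 5721/125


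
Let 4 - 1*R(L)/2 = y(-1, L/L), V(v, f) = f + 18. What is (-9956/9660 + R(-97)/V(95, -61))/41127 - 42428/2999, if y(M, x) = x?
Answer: -181203280318303/12808229111685 ≈ -14.147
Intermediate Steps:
V(v, f) = 18 + f
R(L) = 6 (R(L) = 8 - 2*L/L = 8 - 2*1 = 8 - 2 = 6)
(-9956/9660 + R(-97)/V(95, -61))/41127 - 42428/2999 = (-9956/9660 + 6/(18 - 61))/41127 - 42428/2999 = (-9956*1/9660 + 6/(-43))*(1/41127) - 42428*1/2999 = (-2489/2415 + 6*(-1/43))*(1/41127) - 42428/2999 = (-2489/2415 - 6/43)*(1/41127) - 42428/2999 = -121517/103845*1/41127 - 42428/2999 = -121517/4270833315 - 42428/2999 = -181203280318303/12808229111685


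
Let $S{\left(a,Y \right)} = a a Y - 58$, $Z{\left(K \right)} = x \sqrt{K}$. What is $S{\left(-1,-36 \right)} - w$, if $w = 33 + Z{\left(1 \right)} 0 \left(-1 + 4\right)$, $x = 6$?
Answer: $-127$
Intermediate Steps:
$Z{\left(K \right)} = 6 \sqrt{K}$
$S{\left(a,Y \right)} = -58 + Y a^{2}$ ($S{\left(a,Y \right)} = a^{2} Y - 58 = Y a^{2} - 58 = -58 + Y a^{2}$)
$w = 33$ ($w = 33 + 6 \sqrt{1} \cdot 0 \left(-1 + 4\right) = 33 + 6 \cdot 1 \cdot 0 \cdot 3 = 33 + 6 \cdot 0 = 33 + 0 = 33$)
$S{\left(-1,-36 \right)} - w = \left(-58 - 36 \left(-1\right)^{2}\right) - 33 = \left(-58 - 36\right) - 33 = -94 - 33 = -127$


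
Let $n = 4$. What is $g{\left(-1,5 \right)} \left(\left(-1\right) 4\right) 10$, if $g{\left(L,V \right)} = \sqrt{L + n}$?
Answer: $- 40 \sqrt{3} \approx -69.282$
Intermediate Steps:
$g{\left(L,V \right)} = \sqrt{4 + L}$ ($g{\left(L,V \right)} = \sqrt{L + 4} = \sqrt{4 + L}$)
$g{\left(-1,5 \right)} \left(\left(-1\right) 4\right) 10 = \sqrt{4 - 1} \left(\left(-1\right) 4\right) 10 = \sqrt{3} \left(-4\right) 10 = - 4 \sqrt{3} \cdot 10 = - 40 \sqrt{3}$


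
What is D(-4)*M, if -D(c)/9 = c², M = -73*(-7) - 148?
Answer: -52272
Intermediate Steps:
M = 363 (M = 511 - 148 = 363)
D(c) = -9*c²
D(-4)*M = -9*(-4)²*363 = -9*16*363 = -144*363 = -52272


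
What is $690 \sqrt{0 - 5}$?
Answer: $690 i \sqrt{5} \approx 1542.9 i$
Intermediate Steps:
$690 \sqrt{0 - 5} = 690 \sqrt{-5} = 690 i \sqrt{5}$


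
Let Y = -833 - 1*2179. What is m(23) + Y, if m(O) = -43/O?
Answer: -69319/23 ≈ -3013.9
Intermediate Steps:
Y = -3012 (Y = -833 - 2179 = -3012)
m(23) + Y = -43/23 - 3012 = -69319/23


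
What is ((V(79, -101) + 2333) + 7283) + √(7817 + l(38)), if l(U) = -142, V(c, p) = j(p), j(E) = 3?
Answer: 9619 + 5*√307 ≈ 9706.6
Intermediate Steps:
V(c, p) = 3
((V(79, -101) + 2333) + 7283) + √(7817 + l(38)) = ((3 + 2333) + 7283) + √(7817 - 142) = (2336 + 7283) + √7675 = 9619 + 5*√307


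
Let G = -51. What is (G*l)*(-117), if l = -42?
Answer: -250614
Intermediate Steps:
(G*l)*(-117) = -51*(-42)*(-117) = 2142*(-117) = -250614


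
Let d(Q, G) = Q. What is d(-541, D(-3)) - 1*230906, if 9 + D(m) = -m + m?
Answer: -231447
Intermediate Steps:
D(m) = -9 (D(m) = -9 + (-m + m) = -9 + 0 = -9)
d(-541, D(-3)) - 1*230906 = -541 - 1*230906 = -541 - 230906 = -231447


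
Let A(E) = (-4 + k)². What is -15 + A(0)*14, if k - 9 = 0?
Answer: 335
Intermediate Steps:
k = 9 (k = 9 + 0 = 9)
A(E) = 25 (A(E) = (-4 + 9)² = 5² = 25)
-15 + A(0)*14 = -15 + 25*14 = -15 + 350 = 335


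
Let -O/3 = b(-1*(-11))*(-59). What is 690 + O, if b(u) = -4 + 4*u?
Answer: 7770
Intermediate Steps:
O = 7080 (O = -3*(-4 + 4*(-1*(-11)))*(-59) = -3*(-4 + 4*11)*(-59) = -3*(-4 + 44)*(-59) = -120*(-59) = -3*(-2360) = 7080)
690 + O = 690 + 7080 = 7770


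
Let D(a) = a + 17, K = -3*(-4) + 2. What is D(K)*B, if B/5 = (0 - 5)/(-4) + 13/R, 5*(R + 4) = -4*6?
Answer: -775/22 ≈ -35.227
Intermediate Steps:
R = -44/5 (R = -4 + (-4*6)/5 = -4 + (⅕)*(-24) = -4 - 24/5 = -44/5 ≈ -8.8000)
K = 14 (K = 12 + 2 = 14)
D(a) = 17 + a
B = -25/22 (B = 5*((0 - 5)/(-4) + 13/(-44/5)) = 5*(-5*(-¼) + 13*(-5/44)) = 5*(5/4 - 65/44) = 5*(-5/22) = -25/22 ≈ -1.1364)
D(K)*B = (17 + 14)*(-25/22) = 31*(-25/22) = -775/22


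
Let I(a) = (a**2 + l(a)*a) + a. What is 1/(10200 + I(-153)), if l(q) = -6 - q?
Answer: 1/10965 ≈ 9.1199e-5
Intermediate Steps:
I(a) = a + a**2 + a*(-6 - a) (I(a) = (a**2 + (-6 - a)*a) + a = (a**2 + a*(-6 - a)) + a = a + a**2 + a*(-6 - a))
1/(10200 + I(-153)) = 1/(10200 - 5*(-153)) = 1/(10200 + 765) = 1/10965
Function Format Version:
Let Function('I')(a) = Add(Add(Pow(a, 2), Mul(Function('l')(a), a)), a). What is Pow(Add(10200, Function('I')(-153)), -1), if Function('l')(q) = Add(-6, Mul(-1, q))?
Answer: Rational(1, 10965) ≈ 9.1199e-5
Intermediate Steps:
Function('I')(a) = Add(a, Pow(a, 2), Mul(a, Add(-6, Mul(-1, a)))) (Function('I')(a) = Add(Add(Pow(a, 2), Mul(Add(-6, Mul(-1, a)), a)), a) = Add(Add(Pow(a, 2), Mul(a, Add(-6, Mul(-1, a)))), a) = Add(a, Pow(a, 2), Mul(a, Add(-6, Mul(-1, a)))))
Pow(Add(10200, Function('I')(-153)), -1) = Pow(Add(10200, Mul(-5, -153)), -1) = Pow(Add(10200, 765), -1) = Pow(10965, -1) = Rational(1, 10965)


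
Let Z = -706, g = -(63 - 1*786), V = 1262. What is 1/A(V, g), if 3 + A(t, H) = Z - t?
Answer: -1/1971 ≈ -0.00050736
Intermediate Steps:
g = 723 (g = -(63 - 786) = -1*(-723) = 723)
A(t, H) = -709 - t (A(t, H) = -3 + (-706 - t) = -709 - t)
1/A(V, g) = 1/(-709 - 1*1262) = 1/(-709 - 1262) = 1/(-1971) = -1/1971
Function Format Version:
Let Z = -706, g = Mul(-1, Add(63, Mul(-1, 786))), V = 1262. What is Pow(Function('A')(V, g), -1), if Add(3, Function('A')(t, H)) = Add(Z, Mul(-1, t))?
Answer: Rational(-1, 1971) ≈ -0.00050736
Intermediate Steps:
g = 723 (g = Mul(-1, Add(63, -786)) = Mul(-1, -723) = 723)
Function('A')(t, H) = Add(-709, Mul(-1, t)) (Function('A')(t, H) = Add(-3, Add(-706, Mul(-1, t))) = Add(-709, Mul(-1, t)))
Pow(Function('A')(V, g), -1) = Pow(Add(-709, Mul(-1, 1262)), -1) = Pow(Add(-709, -1262), -1) = Pow(-1971, -1) = Rational(-1, 1971)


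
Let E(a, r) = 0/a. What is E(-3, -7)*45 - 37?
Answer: -37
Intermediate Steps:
E(a, r) = 0
E(-3, -7)*45 - 37 = 0*45 - 37 = 0 - 37 = -37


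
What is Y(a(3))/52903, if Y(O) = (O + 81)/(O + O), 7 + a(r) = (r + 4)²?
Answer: 41/1481284 ≈ 2.7679e-5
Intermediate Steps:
a(r) = -7 + (4 + r)² (a(r) = -7 + (r + 4)² = -7 + (4 + r)²)
Y(O) = (81 + O)/(2*O) (Y(O) = (81 + O)/((2*O)) = (81 + O)*(1/(2*O)) = (81 + O)/(2*O))
Y(a(3))/52903 = ((81 + (-7 + (4 + 3)²))/(2*(-7 + (4 + 3)²)))/52903 = ((81 + (-7 + 7²))/(2*(-7 + 7²)))*(1/52903) = ((81 + (-7 + 49))/(2*(-7 + 49)))*(1/52903) = ((½)*(81 + 42)/42)*(1/52903) = ((½)*(1/42)*123)*(1/52903) = (41/28)*(1/52903) = 41/1481284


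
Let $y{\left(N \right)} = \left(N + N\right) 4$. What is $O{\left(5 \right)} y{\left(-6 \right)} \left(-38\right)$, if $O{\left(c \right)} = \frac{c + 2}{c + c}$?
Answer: $\frac{6384}{5} \approx 1276.8$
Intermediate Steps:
$y{\left(N \right)} = 8 N$ ($y{\left(N \right)} = 2 N 4 = 8 N$)
$O{\left(c \right)} = \frac{2 + c}{2 c}$
$O{\left(5 \right)} y{\left(-6 \right)} \left(-38\right) = \frac{2 + 5}{2 \cdot 5} \cdot 8 \left(-6\right) \left(-38\right) = \frac{1}{2} \cdot \frac{1}{5} \cdot 7 \left(-48\right) \left(-38\right) = \frac{7}{10} \left(-48\right) \left(-38\right) = \left(- \frac{168}{5}\right) \left(-38\right) = \frac{6384}{5}$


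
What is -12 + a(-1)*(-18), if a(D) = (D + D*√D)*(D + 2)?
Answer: 6 + 18*I ≈ 6.0 + 18.0*I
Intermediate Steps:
a(D) = (2 + D)*(D + D^(3/2)) (a(D) = (D + D^(3/2))*(2 + D) = (2 + D)*(D + D^(3/2)))
-12 + a(-1)*(-18) = -12 + ((-1)² + (-1)^(5/2) + 2*(-1) + 2*(-1)^(3/2))*(-18) = -12 + (1 + I - 2 + 2*(-I))*(-18) = -12 + (1 + I - 2 - 2*I)*(-18) = -12 + (-1 - I)*(-18) = -12 + (18 + 18*I) = 6 + 18*I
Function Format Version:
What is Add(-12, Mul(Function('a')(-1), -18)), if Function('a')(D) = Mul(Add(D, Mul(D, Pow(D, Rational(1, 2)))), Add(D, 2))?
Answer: Add(6, Mul(18, I)) ≈ Add(6.0000, Mul(18.000, I))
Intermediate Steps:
Function('a')(D) = Mul(Add(2, D), Add(D, Pow(D, Rational(3, 2)))) (Function('a')(D) = Mul(Add(D, Pow(D, Rational(3, 2))), Add(2, D)) = Mul(Add(2, D), Add(D, Pow(D, Rational(3, 2)))))
Add(-12, Mul(Function('a')(-1), -18)) = Add(-12, Mul(Add(Pow(-1, 2), Pow(-1, Rational(5, 2)), Mul(2, -1), Mul(2, Pow(-1, Rational(3, 2)))), -18)) = Add(-12, Mul(Add(1, I, -2, Mul(2, Mul(-1, I))), -18)) = Add(-12, Mul(Add(1, I, -2, Mul(-2, I)), -18)) = Add(-12, Mul(Add(-1, Mul(-1, I)), -18)) = Add(-12, Add(18, Mul(18, I))) = Add(6, Mul(18, I))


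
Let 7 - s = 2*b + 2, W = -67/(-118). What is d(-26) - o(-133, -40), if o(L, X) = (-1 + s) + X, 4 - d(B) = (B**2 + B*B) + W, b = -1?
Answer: -155119/118 ≈ -1314.6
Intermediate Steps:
W = 67/118 (W = -67*(-1/118) = 67/118 ≈ 0.56780)
s = 7 (s = 7 - (2*(-1) + 2) = 7 - (-2 + 2) = 7 - 1*0 = 7 + 0 = 7)
d(B) = 405/118 - 2*B**2 (d(B) = 4 - ((B**2 + B*B) + 67/118) = 4 - ((B**2 + B**2) + 67/118) = 4 - (2*B**2 + 67/118) = 4 - (67/118 + 2*B**2) = 4 + (-67/118 - 2*B**2) = 405/118 - 2*B**2)
o(L, X) = 6 + X (o(L, X) = (-1 + 7) + X = 6 + X)
d(-26) - o(-133, -40) = (405/118 - 2*(-26)**2) - (6 - 40) = (405/118 - 2*676) - 1*(-34) = (405/118 - 1352) + 34 = -159131/118 + 34 = -155119/118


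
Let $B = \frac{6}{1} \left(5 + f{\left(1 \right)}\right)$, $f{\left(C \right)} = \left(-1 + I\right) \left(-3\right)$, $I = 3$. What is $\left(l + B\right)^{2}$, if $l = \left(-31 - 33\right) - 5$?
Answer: $5625$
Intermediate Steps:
$f{\left(C \right)} = -6$ ($f{\left(C \right)} = \left(-1 + 3\right) \left(-3\right) = 2 \left(-3\right) = -6$)
$l = -69$ ($l = -64 - 5 = -69$)
$B = -6$ ($B = \frac{6}{1} \left(5 - 6\right) = 6 \cdot 1 \left(-1\right) = 6 \left(-1\right) = -6$)
$\left(l + B\right)^{2} = \left(-69 - 6\right)^{2} = \left(-75\right)^{2} = 5625$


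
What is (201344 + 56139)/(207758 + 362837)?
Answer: 257483/570595 ≈ 0.45125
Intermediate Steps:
(201344 + 56139)/(207758 + 362837) = 257483/570595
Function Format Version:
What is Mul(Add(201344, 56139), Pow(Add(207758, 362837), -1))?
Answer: Rational(257483, 570595) ≈ 0.45125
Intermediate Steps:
Mul(Add(201344, 56139), Pow(Add(207758, 362837), -1)) = Mul(257483, Pow(570595, -1)) = Mul(257483, Rational(1, 570595)) = Rational(257483, 570595)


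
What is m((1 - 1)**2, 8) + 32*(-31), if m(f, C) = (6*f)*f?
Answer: -992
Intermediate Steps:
m(f, C) = 6*f**2
m((1 - 1)**2, 8) + 32*(-31) = 6*((1 - 1)**2)**2 + 32*(-31) = 6*(0**2)**2 - 992 = 6*0**2 - 992 = 6*0 - 992 = 0 - 992 = -992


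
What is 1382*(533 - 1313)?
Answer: -1077960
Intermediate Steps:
1382*(533 - 1313) = 1382*(-780) = -1077960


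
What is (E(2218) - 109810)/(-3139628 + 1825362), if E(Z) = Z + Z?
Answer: 52687/657133 ≈ 0.080177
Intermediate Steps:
E(Z) = 2*Z
(E(2218) - 109810)/(-3139628 + 1825362) = (2*2218 - 109810)/(-3139628 + 1825362) = (4436 - 109810)/(-1314266) = -105374*(-1/1314266) = 52687/657133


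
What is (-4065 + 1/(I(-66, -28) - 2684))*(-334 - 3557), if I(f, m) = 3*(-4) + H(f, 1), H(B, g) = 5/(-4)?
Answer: 170648711499/10789 ≈ 1.5817e+7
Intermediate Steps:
H(B, g) = -5/4 (H(B, g) = 5*(-1/4) = -5/4)
I(f, m) = -53/4 (I(f, m) = 3*(-4) - 5/4 = -12 - 5/4 = -53/4)
(-4065 + 1/(I(-66, -28) - 2684))*(-334 - 3557) = (-4065 + 1/(-53/4 - 2684))*(-334 - 3557) = (-4065 + 1/(-10789/4))*(-3891) = (-4065 - 4/10789)*(-3891) = -43857289/10789*(-3891) = 170648711499/10789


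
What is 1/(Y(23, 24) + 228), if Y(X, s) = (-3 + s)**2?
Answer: 1/669 ≈ 0.0014948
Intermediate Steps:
1/(Y(23, 24) + 228) = 1/((-3 + 24)**2 + 228) = 1/(21**2 + 228) = 1/(441 + 228) = 1/669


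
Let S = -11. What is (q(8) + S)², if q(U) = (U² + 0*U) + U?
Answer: 3721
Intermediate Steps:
q(U) = U + U² (q(U) = (U² + 0) + U = U² + U = U + U²)
(q(8) + S)² = (8*(1 + 8) - 11)² = (8*9 - 11)² = (72 - 11)² = 61² = 3721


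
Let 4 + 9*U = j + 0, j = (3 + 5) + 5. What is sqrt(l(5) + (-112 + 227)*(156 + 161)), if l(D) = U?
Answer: 14*sqrt(186) ≈ 190.93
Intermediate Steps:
j = 13 (j = 8 + 5 = 13)
U = 1 (U = -4/9 + (13 + 0)/9 = -4/9 + (1/9)*13 = -4/9 + 13/9 = 1)
l(D) = 1
sqrt(l(5) + (-112 + 227)*(156 + 161)) = sqrt(1 + (-112 + 227)*(156 + 161)) = sqrt(1 + 115*317) = sqrt(1 + 36455) = sqrt(36456) = 14*sqrt(186)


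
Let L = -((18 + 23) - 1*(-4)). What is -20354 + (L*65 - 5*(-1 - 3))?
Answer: -23259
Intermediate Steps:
L = -45 (L = -(41 + 4) = -1*45 = -45)
-20354 + (L*65 - 5*(-1 - 3)) = -20354 + (-45*65 - 5*(-1 - 3)) = -20354 + (-2925 - 5*(-4)) = -20354 + (-2925 + 20) = -20354 - 2905 = -23259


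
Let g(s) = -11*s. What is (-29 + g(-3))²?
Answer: 16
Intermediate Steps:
(-29 + g(-3))² = (-29 - 11*(-3))² = (-29 + 33)² = 4² = 16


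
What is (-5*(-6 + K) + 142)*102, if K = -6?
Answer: 20604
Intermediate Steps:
(-5*(-6 + K) + 142)*102 = (-5*(-6 - 6) + 142)*102 = (-5*(-12) + 142)*102 = (60 + 142)*102 = 202*102 = 20604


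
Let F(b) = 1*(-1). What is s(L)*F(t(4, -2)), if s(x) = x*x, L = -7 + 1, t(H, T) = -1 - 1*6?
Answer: -36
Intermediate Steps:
t(H, T) = -7 (t(H, T) = -1 - 6 = -7)
F(b) = -1
L = -6
s(x) = x**2
s(L)*F(t(4, -2)) = (-6)**2*(-1) = 36*(-1) = -36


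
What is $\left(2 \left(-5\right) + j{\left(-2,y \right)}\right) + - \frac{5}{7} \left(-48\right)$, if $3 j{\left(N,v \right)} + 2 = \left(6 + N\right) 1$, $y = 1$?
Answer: $\frac{524}{21} \approx 24.952$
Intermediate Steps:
$j{\left(N,v \right)} = \frac{4}{3} + \frac{N}{3}$ ($j{\left(N,v \right)} = - \frac{2}{3} + \frac{\left(6 + N\right) 1}{3} = - \frac{2}{3} + \frac{6 + N}{3} = - \frac{2}{3} + \left(2 + \frac{N}{3}\right) = \frac{4}{3} + \frac{N}{3}$)
$\left(2 \left(-5\right) + j{\left(-2,y \right)}\right) + - \frac{5}{7} \left(-48\right) = \left(2 \left(-5\right) + \left(\frac{4}{3} + \frac{1}{3} \left(-2\right)\right)\right) + - \frac{5}{7} \left(-48\right) = \left(-10 + \left(\frac{4}{3} - \frac{2}{3}\right)\right) + \left(-5\right) \frac{1}{7} \left(-48\right) = \left(-10 + \frac{2}{3}\right) - - \frac{240}{7} = - \frac{28}{3} + \frac{240}{7} = \frac{524}{21}$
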